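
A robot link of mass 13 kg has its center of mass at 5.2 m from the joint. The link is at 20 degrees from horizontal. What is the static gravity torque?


tau = m*g*L*cos(angle)
= 13 * 9.81 * 5.2 * cos(20 deg)
= 13 * 9.81 * 5.2 * 0.9397
= 623.1628 Nm


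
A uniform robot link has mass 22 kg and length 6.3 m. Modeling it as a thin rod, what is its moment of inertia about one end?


I = (1/3) * m * L^2
= (1/3) * 22 * 6.3^2
= 0.333333 * 22 * 39.69
= 291.06 kg*m^2


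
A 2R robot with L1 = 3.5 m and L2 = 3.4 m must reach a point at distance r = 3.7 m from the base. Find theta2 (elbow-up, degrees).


cos(theta2) = (r^2 - L1^2 - L2^2) / (2*L1*L2)
cos(theta2) = (13.69 - 12.25 - 11.56) / 23.8
cos(theta2) = -0.42521
theta2 = 115.164 degrees


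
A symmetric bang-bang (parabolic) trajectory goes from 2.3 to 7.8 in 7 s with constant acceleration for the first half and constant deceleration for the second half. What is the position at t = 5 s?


Symmetric rest-to-rest: each phase covers (pf-p0)/2 in time T/2. 0.5*a*(T/2)^2 = (pf-p0)/2 => a = 4*(pf-p0)/T^2
a = 4*(7.8-2.3)/7^2 = 0.449
t = 5 is in the deceleration phase (t > T/2).
p = pf - 0.5*a*(T-t)^2 = 7.8 - 0.5*0.449*2^2
= 6.902


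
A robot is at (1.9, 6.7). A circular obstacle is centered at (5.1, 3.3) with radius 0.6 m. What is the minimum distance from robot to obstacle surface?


center_dist = sqrt((1.9-5.1)^2 + (6.7-3.3)^2)
= sqrt(10.24 + 11.56)
= 4.669
min_dist = center_dist - radius = 4.669 - 0.6 = 4.069 m


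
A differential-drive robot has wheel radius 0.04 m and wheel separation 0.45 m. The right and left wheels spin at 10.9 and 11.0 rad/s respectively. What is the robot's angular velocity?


vR = r*wR = 0.04*10.9 = 0.436 m/s
vL = r*wL = 0.04*11.0 = 0.44 m/s
v = (vR+vL)/2 = 0.438 m/s
omega = (vR-vL)/L = -0.0089 rad/s
angular velocity = -0.0089 rad/s


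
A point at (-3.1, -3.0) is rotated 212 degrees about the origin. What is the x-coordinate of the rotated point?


x' = x*cos(theta) - y*sin(theta)
cos(212 deg) = -0.848, sin(212 deg) = -0.5299
x' = -3.1 * -0.848 - -3.0 * -0.5299
= 2.6289 - 1.5898
= 1.0392


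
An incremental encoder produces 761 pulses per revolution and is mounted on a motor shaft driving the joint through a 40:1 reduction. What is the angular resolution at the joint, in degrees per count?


counts per rev = 761
effective counts at joint = 761 * 40 = 30440
resolution = 360 / 30440
= 0.0118 deg/count


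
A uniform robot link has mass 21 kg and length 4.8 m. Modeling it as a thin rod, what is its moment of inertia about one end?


I = (1/3) * m * L^2
= (1/3) * 21 * 4.8^2
= 0.333333 * 21 * 23.04
= 161.28 kg*m^2


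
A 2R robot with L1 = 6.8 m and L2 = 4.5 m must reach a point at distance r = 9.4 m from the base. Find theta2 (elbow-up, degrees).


cos(theta2) = (r^2 - L1^2 - L2^2) / (2*L1*L2)
cos(theta2) = (88.36 - 46.24 - 20.25) / 61.2
cos(theta2) = 0.357353
theta2 = 69.0623 degrees


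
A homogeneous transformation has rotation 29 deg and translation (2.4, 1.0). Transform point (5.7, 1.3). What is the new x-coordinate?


x' = cos(theta)*px - sin(theta)*py + tx
= 0.8746*5.7 - 0.4848*1.3 + 2.4
= 6.7551


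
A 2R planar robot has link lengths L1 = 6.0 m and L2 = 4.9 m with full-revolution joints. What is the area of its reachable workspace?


r_max = L1 + L2 = 10.9 m
r_min = |L1 - L2| = 1.1 m
Area = pi*(r_max^2 - r_min^2)
= pi*(118.81 - 1.21)
= pi * 117.6
= 369.4513 m^2


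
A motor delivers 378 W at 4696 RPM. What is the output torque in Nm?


omega = 4696 * 2*pi/60 = 491.764 rad/s
tau = P / omega = 378 / 491.764
= 0.7687 Nm


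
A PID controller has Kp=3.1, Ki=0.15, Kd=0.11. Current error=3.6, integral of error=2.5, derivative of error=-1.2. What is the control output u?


u = Kp*e + Ki*int(e) + Kd*de/dt
= 3.1*3.6 + 0.15*2.5 + 0.11*(-1.2)
= 11.16 + 0.375 + -0.132
= 11.403


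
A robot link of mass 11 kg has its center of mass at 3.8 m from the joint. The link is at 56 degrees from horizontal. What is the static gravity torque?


tau = m*g*L*cos(angle)
= 11 * 9.81 * 3.8 * cos(56 deg)
= 11 * 9.81 * 3.8 * 0.5592
= 229.3015 Nm


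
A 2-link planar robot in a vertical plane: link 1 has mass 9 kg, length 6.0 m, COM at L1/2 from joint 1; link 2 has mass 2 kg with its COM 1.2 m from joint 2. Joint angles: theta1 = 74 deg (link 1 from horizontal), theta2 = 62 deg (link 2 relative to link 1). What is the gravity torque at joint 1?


Horizontal distance from joint 1 to link-1 COM:
  x_c1 = (L1/2)*cos(t1) = 3.0 * 0.2756 = 0.8269 m
Horizontal distance from joint 1 to link-2 COM:
  x_c2 = L1*cos(t1) + Lc2*cos(t1+t2)
       = 6.0*0.2756 + 1.2*-0.7193 = 0.7906 m
tau1 = m1*g*x_c1 + m2*g*x_c2
     = 9*9.81*0.8269 + 2*9.81*0.7906
     = 73.0081 + 15.5119
     = 88.52 Nm


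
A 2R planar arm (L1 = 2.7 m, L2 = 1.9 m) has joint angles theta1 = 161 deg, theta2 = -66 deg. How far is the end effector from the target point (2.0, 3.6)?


End effector via forward kinematics:
x = L1*cos(t1) + L2*cos(t1+t2) = -2.7185
y = L1*sin(t1) + L2*sin(t1+t2) = 2.7718
Distance to target:
d = sqrt((2.0 - -2.7185)^2 + (3.6 - 2.7718)^2)
= sqrt(22.2642 + 0.6859)
= 4.7906 m


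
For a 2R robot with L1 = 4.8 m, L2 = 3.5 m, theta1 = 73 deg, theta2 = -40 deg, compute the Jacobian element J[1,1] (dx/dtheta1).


J[1,1] = -L1*sin(t1) - L2*sin(t1+t2)
= -4.8*sin(73) - 3.5*sin(33)
= -6.4965


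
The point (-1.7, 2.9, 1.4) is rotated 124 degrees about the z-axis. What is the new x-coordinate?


Rotation about z-axis: x' = x*cos(theta) - y*sin(theta)
= -1.7 * -0.5592 - 2.9 * 0.829
= -1.4536


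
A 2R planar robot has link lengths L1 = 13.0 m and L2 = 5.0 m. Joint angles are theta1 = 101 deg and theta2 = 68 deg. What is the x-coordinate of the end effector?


Convert angles to radians: theta1 = 1.7628, theta2 = 1.1868
x = L1*cos(theta1) + L2*cos(theta1+theta2)
x = -2.4805 + -4.9081
x = -7.3887


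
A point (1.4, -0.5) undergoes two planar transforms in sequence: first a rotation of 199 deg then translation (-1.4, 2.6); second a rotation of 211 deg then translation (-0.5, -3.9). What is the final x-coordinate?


After transform 1:
x1 = cos(199)*1.4 - sin(199)*-0.5 + -1.4 = -2.8865
y1 = sin(199)*1.4 + cos(199)*-0.5 + 2.6 = 2.617
After transform 2:
x2 = cos(211)*-2.8865 - sin(211)*2.617 + -0.5
= 3.3221


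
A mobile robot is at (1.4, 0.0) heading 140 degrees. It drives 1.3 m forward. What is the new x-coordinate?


x_new = x0 + d*cos(theta)
= 1.4 + 1.3*cos(140)
= 1.4 + -0.9959
= 0.4041


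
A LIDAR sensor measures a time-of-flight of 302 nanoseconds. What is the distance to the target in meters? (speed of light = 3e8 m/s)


tof = 302 ns = 3.02e-07 s
dist = c * tof / 2
= 3e8 * 3.02e-07 / 2
= 45.3 m


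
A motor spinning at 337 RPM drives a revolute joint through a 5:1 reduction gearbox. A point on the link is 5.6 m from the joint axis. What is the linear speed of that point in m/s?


omega_motor = 337 * 2*pi/60 = 35.2906 rad/s
omega_joint = omega_motor / 5 = 7.0581 rad/s
v = omega_joint * r = 7.0581 * 5.6
= 39.5254 m/s


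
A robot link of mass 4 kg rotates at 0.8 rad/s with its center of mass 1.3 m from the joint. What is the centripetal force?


F = m * omega^2 * r
= 4 * 0.8^2 * 1.3
= 4 * 0.64 * 1.3
= 3.328 N


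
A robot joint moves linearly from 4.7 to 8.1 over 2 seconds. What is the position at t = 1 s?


s = t/T = 1/2 = 0.5
p(t) = p0 + (pf-p0)*s
= 4.7 + (8.1 - 4.7) * 0.5
= 6.4


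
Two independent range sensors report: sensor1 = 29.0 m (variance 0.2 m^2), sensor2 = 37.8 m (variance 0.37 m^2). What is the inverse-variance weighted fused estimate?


w1 = (1/var1) / (1/var1 + 1/var2)
   = 5.0 / (5.0 + 2.7027) = 0.6491
w2 = 1 - w1 = 0.3509
fused = w1*s1 + w2*s2 = 18.8246 + 13.2632
= 32.0877 m


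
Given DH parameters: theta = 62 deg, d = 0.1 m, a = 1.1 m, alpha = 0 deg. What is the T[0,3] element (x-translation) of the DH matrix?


T[0,3] = a * cos(theta)
= 1.1 * cos(62 deg)
= 1.1 * 0.4695
= 0.5164


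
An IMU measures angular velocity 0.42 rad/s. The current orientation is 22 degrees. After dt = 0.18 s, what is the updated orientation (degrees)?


delta_theta = w * dt = 0.42 * 0.18 = 0.0756 rad
= 4.3316 deg
theta_new = 22 + 4.3316 = 26.3316 deg


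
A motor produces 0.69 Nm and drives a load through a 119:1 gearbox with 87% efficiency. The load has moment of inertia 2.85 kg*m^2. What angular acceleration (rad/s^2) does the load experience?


tau_out = tau_motor * N * eta
= 0.69 * 119 * 0.87 = 71.4357 Nm
alpha = tau_out / I = 71.4357 / 2.85
= 25.0652 rad/s^2


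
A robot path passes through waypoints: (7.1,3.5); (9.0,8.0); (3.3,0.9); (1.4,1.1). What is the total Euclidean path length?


Segment lengths:
  seg1 = sqrt((1.9)^2 + (4.5)^2) = 4.8847
  seg2 = sqrt((-5.7)^2 + (-7.1)^2) = 9.1049
  seg3 = sqrt((-1.9)^2 + (0.2)^2) = 1.9105
Total = 15.9001


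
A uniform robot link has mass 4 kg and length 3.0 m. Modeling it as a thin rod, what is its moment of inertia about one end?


I = (1/3) * m * L^2
= (1/3) * 4 * 3.0^2
= 0.333333 * 4 * 9.0
= 12.0 kg*m^2


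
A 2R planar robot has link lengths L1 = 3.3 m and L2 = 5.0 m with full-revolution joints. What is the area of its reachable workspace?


r_max = L1 + L2 = 8.3 m
r_min = |L1 - L2| = 1.7 m
Area = pi*(r_max^2 - r_min^2)
= pi*(68.89 - 2.89)
= pi * 66.0
= 207.3451 m^2


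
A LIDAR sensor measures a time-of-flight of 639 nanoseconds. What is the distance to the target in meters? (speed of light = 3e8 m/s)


tof = 639 ns = 6.39e-07 s
dist = c * tof / 2
= 3e8 * 6.39e-07 / 2
= 95.85 m


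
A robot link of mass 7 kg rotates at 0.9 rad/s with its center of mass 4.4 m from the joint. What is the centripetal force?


F = m * omega^2 * r
= 7 * 0.9^2 * 4.4
= 7 * 0.81 * 4.4
= 24.948 N


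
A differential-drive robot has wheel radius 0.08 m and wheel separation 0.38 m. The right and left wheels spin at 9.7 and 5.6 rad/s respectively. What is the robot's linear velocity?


vR = r*wR = 0.08*9.7 = 0.776 m/s
vL = r*wL = 0.08*5.6 = 0.448 m/s
v = (vR+vL)/2 = 0.612 m/s
omega = (vR-vL)/L = 0.8632 rad/s
linear velocity = 0.612 m/s


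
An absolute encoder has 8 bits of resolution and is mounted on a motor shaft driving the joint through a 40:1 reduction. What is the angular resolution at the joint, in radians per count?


counts = 2^8 = 256
effective counts at joint = 256 * 40 = 10240
resolution = 2*pi / 10240
= 6.1359e-04 rad/count


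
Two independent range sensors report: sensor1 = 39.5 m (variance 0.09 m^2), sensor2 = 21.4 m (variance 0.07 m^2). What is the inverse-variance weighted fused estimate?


w1 = (1/var1) / (1/var1 + 1/var2)
   = 11.1111 / (11.1111 + 14.2857) = 0.4375
w2 = 1 - w1 = 0.5625
fused = w1*s1 + w2*s2 = 17.2812 + 12.0375
= 29.3188 m


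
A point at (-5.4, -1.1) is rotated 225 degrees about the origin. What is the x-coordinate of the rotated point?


x' = x*cos(theta) - y*sin(theta)
cos(225 deg) = -0.7071, sin(225 deg) = -0.7071
x' = -5.4 * -0.7071 - -1.1 * -0.7071
= 3.8184 - 0.7778
= 3.0406


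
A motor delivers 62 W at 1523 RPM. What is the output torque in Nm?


omega = 1523 * 2*pi/60 = 159.4882 rad/s
tau = P / omega = 62 / 159.4882
= 0.3887 Nm


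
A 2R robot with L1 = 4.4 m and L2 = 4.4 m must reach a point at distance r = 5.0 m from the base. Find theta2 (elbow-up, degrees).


cos(theta2) = (r^2 - L1^2 - L2^2) / (2*L1*L2)
cos(theta2) = (25.0 - 19.36 - 19.36) / 38.72
cos(theta2) = -0.354339
theta2 = 110.7529 degrees


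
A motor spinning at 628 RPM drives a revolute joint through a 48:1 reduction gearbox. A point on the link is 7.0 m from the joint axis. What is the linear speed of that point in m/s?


omega_motor = 628 * 2*pi/60 = 65.764 rad/s
omega_joint = omega_motor / 48 = 1.3701 rad/s
v = omega_joint * r = 1.3701 * 7.0
= 9.5906 m/s


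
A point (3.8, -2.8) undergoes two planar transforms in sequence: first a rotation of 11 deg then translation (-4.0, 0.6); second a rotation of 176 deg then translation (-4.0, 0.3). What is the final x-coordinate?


After transform 1:
x1 = cos(11)*3.8 - sin(11)*-2.8 + -4.0 = 0.2644
y1 = sin(11)*3.8 + cos(11)*-2.8 + 0.6 = -1.4235
After transform 2:
x2 = cos(176)*0.2644 - sin(176)*-1.4235 + -4.0
= -4.1645


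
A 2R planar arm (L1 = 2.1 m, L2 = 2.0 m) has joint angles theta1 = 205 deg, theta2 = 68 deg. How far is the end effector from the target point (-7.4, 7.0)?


End effector via forward kinematics:
x = L1*cos(t1) + L2*cos(t1+t2) = -1.7986
y = L1*sin(t1) + L2*sin(t1+t2) = -2.8848
Distance to target:
d = sqrt((-7.4 - -1.7986)^2 + (7.0 - -2.8848)^2)
= sqrt(31.376 + 97.7084)
= 11.3615 m


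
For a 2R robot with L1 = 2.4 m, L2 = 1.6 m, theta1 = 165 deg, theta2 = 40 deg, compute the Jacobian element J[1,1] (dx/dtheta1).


J[1,1] = -L1*sin(t1) - L2*sin(t1+t2)
= -2.4*sin(165) - 1.6*sin(205)
= 0.055


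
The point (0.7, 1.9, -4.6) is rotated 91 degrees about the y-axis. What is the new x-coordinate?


Rotation about y-axis: x' = x*cos(theta) + z*sin(theta)
= 0.7 * -0.0175 + -4.6 * 0.9998
= -4.6115


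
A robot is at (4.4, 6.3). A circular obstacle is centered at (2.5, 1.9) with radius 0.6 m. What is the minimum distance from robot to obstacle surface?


center_dist = sqrt((4.4-2.5)^2 + (6.3-1.9)^2)
= sqrt(3.61 + 19.36)
= 4.7927
min_dist = center_dist - radius = 4.7927 - 0.6 = 4.1927 m


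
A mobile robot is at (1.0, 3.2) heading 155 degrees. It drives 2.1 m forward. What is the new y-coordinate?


y_new = y0 + d*sin(theta)
= 3.2 + 2.1*sin(155)
= 3.2 + 0.8875
= 4.0875


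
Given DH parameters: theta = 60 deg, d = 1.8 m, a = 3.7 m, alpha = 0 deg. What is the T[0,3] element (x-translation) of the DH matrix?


T[0,3] = a * cos(theta)
= 3.7 * cos(60 deg)
= 3.7 * 0.5
= 1.85


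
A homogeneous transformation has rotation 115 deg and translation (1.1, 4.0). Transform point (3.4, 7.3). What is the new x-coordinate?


x' = cos(theta)*px - sin(theta)*py + tx
= -0.4226*3.4 - 0.9063*7.3 + 1.1
= -6.9529


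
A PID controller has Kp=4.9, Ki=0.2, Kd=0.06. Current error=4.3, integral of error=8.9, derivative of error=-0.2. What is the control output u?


u = Kp*e + Ki*int(e) + Kd*de/dt
= 4.9*4.3 + 0.2*8.9 + 0.06*(-0.2)
= 21.07 + 1.78 + -0.012
= 22.838


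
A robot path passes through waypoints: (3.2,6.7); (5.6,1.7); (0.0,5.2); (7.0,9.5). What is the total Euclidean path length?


Segment lengths:
  seg1 = sqrt((2.4)^2 + (-5.0)^2) = 5.5462
  seg2 = sqrt((-5.6)^2 + (3.5)^2) = 6.6038
  seg3 = sqrt((7.0)^2 + (4.3)^2) = 8.2152
Total = 20.3652


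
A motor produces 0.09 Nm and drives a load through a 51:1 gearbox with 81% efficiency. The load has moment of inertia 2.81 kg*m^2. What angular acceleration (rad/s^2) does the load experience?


tau_out = tau_motor * N * eta
= 0.09 * 51 * 0.81 = 3.7179 Nm
alpha = tau_out / I = 3.7179 / 2.81
= 1.3231 rad/s^2


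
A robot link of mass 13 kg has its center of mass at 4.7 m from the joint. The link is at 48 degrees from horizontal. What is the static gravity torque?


tau = m*g*L*cos(angle)
= 13 * 9.81 * 4.7 * cos(48 deg)
= 13 * 9.81 * 4.7 * 0.6691
= 401.0709 Nm


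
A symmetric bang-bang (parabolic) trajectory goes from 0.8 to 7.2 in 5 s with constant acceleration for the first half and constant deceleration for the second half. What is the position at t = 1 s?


Symmetric rest-to-rest: each phase covers (pf-p0)/2 in time T/2. 0.5*a*(T/2)^2 = (pf-p0)/2 => a = 4*(pf-p0)/T^2
a = 4*(7.2-0.8)/5^2 = 1.024
t = 1 is in the acceleration phase (t <= T/2).
p = p0 + 0.5*a*t^2 = 0.8 + 0.5*1.024*1^2
= 1.312


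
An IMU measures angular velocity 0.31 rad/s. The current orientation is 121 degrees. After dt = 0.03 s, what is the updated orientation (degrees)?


delta_theta = w * dt = 0.31 * 0.03 = 0.0093 rad
= 0.5329 deg
theta_new = 121 + 0.5329 = 121.5329 deg


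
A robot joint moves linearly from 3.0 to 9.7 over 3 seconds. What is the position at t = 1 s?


s = t/T = 1/3 = 0.3333
p(t) = p0 + (pf-p0)*s
= 3.0 + (9.7 - 3.0) * 0.3333
= 5.2333


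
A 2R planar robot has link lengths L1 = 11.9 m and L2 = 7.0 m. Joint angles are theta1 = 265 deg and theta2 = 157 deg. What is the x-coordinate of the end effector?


Convert angles to radians: theta1 = 4.6251, theta2 = 2.7402
x = L1*cos(theta1) + L2*cos(theta1+theta2)
x = -1.0372 + 3.2863
x = 2.2491


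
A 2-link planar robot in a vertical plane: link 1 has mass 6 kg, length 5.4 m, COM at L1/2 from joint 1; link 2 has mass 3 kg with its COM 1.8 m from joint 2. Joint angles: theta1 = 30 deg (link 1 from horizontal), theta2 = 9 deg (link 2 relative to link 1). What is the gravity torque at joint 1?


Horizontal distance from joint 1 to link-1 COM:
  x_c1 = (L1/2)*cos(t1) = 2.7 * 0.866 = 2.3383 m
Horizontal distance from joint 1 to link-2 COM:
  x_c2 = L1*cos(t1) + Lc2*cos(t1+t2)
       = 5.4*0.866 + 1.8*0.7771 = 6.0754 m
tau1 = m1*g*x_c1 + m2*g*x_c2
     = 6*9.81*2.3383 + 3*9.81*6.0754
     = 137.6305 + 178.799
     = 316.4295 Nm


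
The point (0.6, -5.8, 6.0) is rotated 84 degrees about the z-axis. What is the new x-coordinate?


Rotation about z-axis: x' = x*cos(theta) - y*sin(theta)
= 0.6 * 0.1045 - -5.8 * 0.9945
= 5.8309


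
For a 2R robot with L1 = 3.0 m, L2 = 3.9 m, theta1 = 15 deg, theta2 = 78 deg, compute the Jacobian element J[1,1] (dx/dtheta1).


J[1,1] = -L1*sin(t1) - L2*sin(t1+t2)
= -3.0*sin(15) - 3.9*sin(93)
= -4.6711


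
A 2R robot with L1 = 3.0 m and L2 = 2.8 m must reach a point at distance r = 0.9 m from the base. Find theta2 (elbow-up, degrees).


cos(theta2) = (r^2 - L1^2 - L2^2) / (2*L1*L2)
cos(theta2) = (0.81 - 9.0 - 7.84) / 16.8
cos(theta2) = -0.954167
theta2 = 162.5859 degrees


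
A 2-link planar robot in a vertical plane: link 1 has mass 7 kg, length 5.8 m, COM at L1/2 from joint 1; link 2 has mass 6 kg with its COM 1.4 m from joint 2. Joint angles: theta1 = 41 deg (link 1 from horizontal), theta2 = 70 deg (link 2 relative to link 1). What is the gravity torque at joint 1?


Horizontal distance from joint 1 to link-1 COM:
  x_c1 = (L1/2)*cos(t1) = 2.9 * 0.7547 = 2.1887 m
Horizontal distance from joint 1 to link-2 COM:
  x_c2 = L1*cos(t1) + Lc2*cos(t1+t2)
       = 5.8*0.7547 + 1.4*-0.3584 = 3.8756 m
tau1 = m1*g*x_c1 + m2*g*x_c2
     = 7*9.81*2.1887 + 6*9.81*3.8756
     = 150.2951 + 228.1178
     = 378.413 Nm


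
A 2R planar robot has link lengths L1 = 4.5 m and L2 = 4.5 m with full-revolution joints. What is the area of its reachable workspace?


r_max = L1 + L2 = 9.0 m
r_min = |L1 - L2| = 0.0 m
Area = pi*(r_max^2 - r_min^2)
= pi*(81.0 - 0.0)
= pi * 81.0
= 254.469 m^2


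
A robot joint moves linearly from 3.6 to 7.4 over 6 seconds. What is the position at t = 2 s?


s = t/T = 2/6 = 0.3333
p(t) = p0 + (pf-p0)*s
= 3.6 + (7.4 - 3.6) * 0.3333
= 4.8667


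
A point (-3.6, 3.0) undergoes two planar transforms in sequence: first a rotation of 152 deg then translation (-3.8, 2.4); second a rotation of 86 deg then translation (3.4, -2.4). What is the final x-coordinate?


After transform 1:
x1 = cos(152)*-3.6 - sin(152)*3.0 + -3.8 = -2.0298
y1 = sin(152)*-3.6 + cos(152)*3.0 + 2.4 = -1.9389
After transform 2:
x2 = cos(86)*-2.0298 - sin(86)*-1.9389 + 3.4
= 5.1926


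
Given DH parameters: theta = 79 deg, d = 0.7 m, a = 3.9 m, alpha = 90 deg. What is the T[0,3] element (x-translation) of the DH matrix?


T[0,3] = a * cos(theta)
= 3.9 * cos(79 deg)
= 3.9 * 0.1908
= 0.7442


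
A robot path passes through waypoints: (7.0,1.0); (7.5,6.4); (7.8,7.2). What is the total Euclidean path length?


Segment lengths:
  seg1 = sqrt((0.5)^2 + (5.4)^2) = 5.4231
  seg2 = sqrt((0.3)^2 + (0.8)^2) = 0.8544
Total = 6.2775


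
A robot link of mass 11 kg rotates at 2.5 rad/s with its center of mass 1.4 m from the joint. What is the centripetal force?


F = m * omega^2 * r
= 11 * 2.5^2 * 1.4
= 11 * 6.25 * 1.4
= 96.25 N


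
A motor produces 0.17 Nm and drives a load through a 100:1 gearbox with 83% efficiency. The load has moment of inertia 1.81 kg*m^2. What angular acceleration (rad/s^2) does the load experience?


tau_out = tau_motor * N * eta
= 0.17 * 100 * 0.83 = 14.11 Nm
alpha = tau_out / I = 14.11 / 1.81
= 7.7956 rad/s^2


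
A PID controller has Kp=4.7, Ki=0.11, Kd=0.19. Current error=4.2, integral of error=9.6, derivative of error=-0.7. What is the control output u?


u = Kp*e + Ki*int(e) + Kd*de/dt
= 4.7*4.2 + 0.11*9.6 + 0.19*(-0.7)
= 19.74 + 1.056 + -0.133
= 20.663


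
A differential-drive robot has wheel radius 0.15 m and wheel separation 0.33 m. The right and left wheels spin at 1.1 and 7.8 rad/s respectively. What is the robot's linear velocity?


vR = r*wR = 0.15*1.1 = 0.165 m/s
vL = r*wL = 0.15*7.8 = 1.17 m/s
v = (vR+vL)/2 = 0.6675 m/s
omega = (vR-vL)/L = -3.0455 rad/s
linear velocity = 0.6675 m/s


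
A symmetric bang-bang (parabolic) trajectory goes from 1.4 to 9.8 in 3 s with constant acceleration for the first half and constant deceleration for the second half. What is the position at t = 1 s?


Symmetric rest-to-rest: each phase covers (pf-p0)/2 in time T/2. 0.5*a*(T/2)^2 = (pf-p0)/2 => a = 4*(pf-p0)/T^2
a = 4*(9.8-1.4)/3^2 = 3.7333
t = 1 is in the acceleration phase (t <= T/2).
p = p0 + 0.5*a*t^2 = 1.4 + 0.5*3.7333*1^2
= 3.2667


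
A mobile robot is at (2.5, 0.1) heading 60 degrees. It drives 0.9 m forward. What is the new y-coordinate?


y_new = y0 + d*sin(theta)
= 0.1 + 0.9*sin(60)
= 0.1 + 0.7794
= 0.8794


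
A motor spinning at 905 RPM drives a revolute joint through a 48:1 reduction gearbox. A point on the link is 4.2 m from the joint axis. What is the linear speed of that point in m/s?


omega_motor = 905 * 2*pi/60 = 94.7714 rad/s
omega_joint = omega_motor / 48 = 1.9744 rad/s
v = omega_joint * r = 1.9744 * 4.2
= 8.2925 m/s


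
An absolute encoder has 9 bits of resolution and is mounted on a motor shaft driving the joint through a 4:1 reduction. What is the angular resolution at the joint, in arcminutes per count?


counts = 2^9 = 512
effective counts at joint = 512 * 4 = 2048
resolution = 360*60 / 2048
= 10.5469 arcmin/count


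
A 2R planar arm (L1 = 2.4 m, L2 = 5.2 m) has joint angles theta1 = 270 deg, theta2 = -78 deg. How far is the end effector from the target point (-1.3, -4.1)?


End effector via forward kinematics:
x = L1*cos(t1) + L2*cos(t1+t2) = -5.0864
y = L1*sin(t1) + L2*sin(t1+t2) = -3.4811
Distance to target:
d = sqrt((-1.3 - -5.0864)^2 + (-4.1 - -3.4811)^2)
= sqrt(14.3366 + 0.383)
= 3.8366 m


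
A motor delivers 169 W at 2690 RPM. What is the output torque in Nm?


omega = 2690 * 2*pi/60 = 281.6961 rad/s
tau = P / omega = 169 / 281.6961
= 0.5999 Nm


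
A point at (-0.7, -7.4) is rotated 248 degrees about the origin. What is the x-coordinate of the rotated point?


x' = x*cos(theta) - y*sin(theta)
cos(248 deg) = -0.3746, sin(248 deg) = -0.9272
x' = -0.7 * -0.3746 - -7.4 * -0.9272
= 0.2622 - 6.8612
= -6.5989


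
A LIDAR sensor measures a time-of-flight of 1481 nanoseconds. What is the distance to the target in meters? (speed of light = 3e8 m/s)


tof = 1481 ns = 1.481e-06 s
dist = c * tof / 2
= 3e8 * 1.481e-06 / 2
= 222.15 m


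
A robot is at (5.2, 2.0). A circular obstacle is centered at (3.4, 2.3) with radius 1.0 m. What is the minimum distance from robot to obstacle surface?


center_dist = sqrt((5.2-3.4)^2 + (2.0-2.3)^2)
= sqrt(3.24 + 0.09)
= 1.8248
min_dist = center_dist - radius = 1.8248 - 1.0 = 0.8248 m


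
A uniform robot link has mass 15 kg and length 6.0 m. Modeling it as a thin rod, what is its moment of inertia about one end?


I = (1/3) * m * L^2
= (1/3) * 15 * 6.0^2
= 0.333333 * 15 * 36.0
= 180.0 kg*m^2


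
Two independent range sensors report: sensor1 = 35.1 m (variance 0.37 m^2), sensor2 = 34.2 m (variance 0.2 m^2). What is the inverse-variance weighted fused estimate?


w1 = (1/var1) / (1/var1 + 1/var2)
   = 2.7027 / (2.7027 + 5.0) = 0.3509
w2 = 1 - w1 = 0.6491
fused = w1*s1 + w2*s2 = 12.3158 + 22.2
= 34.5158 m


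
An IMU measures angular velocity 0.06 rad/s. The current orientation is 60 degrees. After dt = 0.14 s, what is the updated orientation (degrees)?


delta_theta = w * dt = 0.06 * 0.14 = 0.0084 rad
= 0.4813 deg
theta_new = 60 + 0.4813 = 60.4813 deg


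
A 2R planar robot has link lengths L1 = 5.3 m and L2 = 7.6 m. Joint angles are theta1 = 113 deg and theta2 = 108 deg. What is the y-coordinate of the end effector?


Convert angles to radians: theta1 = 1.9722, theta2 = 1.885
y = L1*sin(theta1) + L2*sin(theta1+theta2)
y = 4.8787 + -4.986
y = -0.1074


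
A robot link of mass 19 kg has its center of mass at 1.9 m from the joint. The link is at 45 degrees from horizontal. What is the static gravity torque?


tau = m*g*L*cos(angle)
= 19 * 9.81 * 1.9 * cos(45 deg)
= 19 * 9.81 * 1.9 * 0.7071
= 250.4155 Nm


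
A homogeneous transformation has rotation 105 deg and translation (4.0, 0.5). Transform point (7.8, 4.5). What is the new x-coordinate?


x' = cos(theta)*px - sin(theta)*py + tx
= -0.2588*7.8 - 0.9659*4.5 + 4.0
= -2.3655


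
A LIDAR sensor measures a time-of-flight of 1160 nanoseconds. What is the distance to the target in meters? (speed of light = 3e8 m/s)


tof = 1160 ns = 1.16e-06 s
dist = c * tof / 2
= 3e8 * 1.16e-06 / 2
= 174.0 m


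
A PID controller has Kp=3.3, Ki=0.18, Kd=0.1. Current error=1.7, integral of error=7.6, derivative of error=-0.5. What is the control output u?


u = Kp*e + Ki*int(e) + Kd*de/dt
= 3.3*1.7 + 0.18*7.6 + 0.1*(-0.5)
= 5.61 + 1.368 + -0.05
= 6.928


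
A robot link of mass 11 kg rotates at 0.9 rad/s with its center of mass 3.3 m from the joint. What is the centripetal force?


F = m * omega^2 * r
= 11 * 0.9^2 * 3.3
= 11 * 0.81 * 3.3
= 29.403 N


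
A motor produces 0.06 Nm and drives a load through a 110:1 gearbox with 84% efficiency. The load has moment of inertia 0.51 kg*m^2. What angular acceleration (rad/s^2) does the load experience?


tau_out = tau_motor * N * eta
= 0.06 * 110 * 0.84 = 5.544 Nm
alpha = tau_out / I = 5.544 / 0.51
= 10.8706 rad/s^2


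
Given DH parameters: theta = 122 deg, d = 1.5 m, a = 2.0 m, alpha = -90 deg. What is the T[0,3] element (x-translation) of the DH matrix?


T[0,3] = a * cos(theta)
= 2.0 * cos(122 deg)
= 2.0 * -0.5299
= -1.0598


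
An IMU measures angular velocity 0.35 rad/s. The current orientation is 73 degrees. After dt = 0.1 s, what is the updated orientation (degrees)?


delta_theta = w * dt = 0.35 * 0.1 = 0.035 rad
= 2.0054 deg
theta_new = 73 + 2.0054 = 75.0054 deg


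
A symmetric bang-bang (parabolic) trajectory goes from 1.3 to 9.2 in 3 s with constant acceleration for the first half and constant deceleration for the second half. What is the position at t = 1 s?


Symmetric rest-to-rest: each phase covers (pf-p0)/2 in time T/2. 0.5*a*(T/2)^2 = (pf-p0)/2 => a = 4*(pf-p0)/T^2
a = 4*(9.2-1.3)/3^2 = 3.5111
t = 1 is in the acceleration phase (t <= T/2).
p = p0 + 0.5*a*t^2 = 1.3 + 0.5*3.5111*1^2
= 3.0556


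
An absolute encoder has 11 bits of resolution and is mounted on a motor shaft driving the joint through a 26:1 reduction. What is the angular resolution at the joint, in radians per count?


counts = 2^11 = 2048
effective counts at joint = 2048 * 26 = 53248
resolution = 2*pi / 53248
= 1.1800e-04 rad/count


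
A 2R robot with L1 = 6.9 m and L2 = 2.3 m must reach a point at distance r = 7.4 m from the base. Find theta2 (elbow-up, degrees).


cos(theta2) = (r^2 - L1^2 - L2^2) / (2*L1*L2)
cos(theta2) = (54.76 - 47.61 - 5.29) / 31.74
cos(theta2) = 0.058601
theta2 = 86.6405 degrees


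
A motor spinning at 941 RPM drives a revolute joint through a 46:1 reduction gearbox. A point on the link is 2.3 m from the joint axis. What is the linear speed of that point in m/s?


omega_motor = 941 * 2*pi/60 = 98.5413 rad/s
omega_joint = omega_motor / 46 = 2.1422 rad/s
v = omega_joint * r = 2.1422 * 2.3
= 4.9271 m/s


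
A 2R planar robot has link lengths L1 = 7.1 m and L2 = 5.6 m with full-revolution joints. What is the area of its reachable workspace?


r_max = L1 + L2 = 12.7 m
r_min = |L1 - L2| = 1.5 m
Area = pi*(r_max^2 - r_min^2)
= pi*(161.29 - 2.25)
= pi * 159.04
= 499.6389 m^2


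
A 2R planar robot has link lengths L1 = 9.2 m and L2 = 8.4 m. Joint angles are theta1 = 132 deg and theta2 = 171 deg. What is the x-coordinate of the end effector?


Convert angles to radians: theta1 = 2.3038, theta2 = 2.9845
x = L1*cos(theta1) + L2*cos(theta1+theta2)
x = -6.156 + 4.575
x = -1.581


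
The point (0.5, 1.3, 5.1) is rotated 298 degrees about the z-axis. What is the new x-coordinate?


Rotation about z-axis: x' = x*cos(theta) - y*sin(theta)
= 0.5 * 0.4695 - 1.3 * -0.8829
= 1.3826


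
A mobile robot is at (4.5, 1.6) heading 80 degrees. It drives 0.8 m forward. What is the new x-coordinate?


x_new = x0 + d*cos(theta)
= 4.5 + 0.8*cos(80)
= 4.5 + 0.1389
= 4.6389


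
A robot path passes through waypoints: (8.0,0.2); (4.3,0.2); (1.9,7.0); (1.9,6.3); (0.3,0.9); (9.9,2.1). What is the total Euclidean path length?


Segment lengths:
  seg1 = sqrt((-3.7)^2 + (0.0)^2) = 3.7
  seg2 = sqrt((-2.4)^2 + (6.8)^2) = 7.2111
  seg3 = sqrt((0.0)^2 + (-0.7)^2) = 0.7
  seg4 = sqrt((-1.6)^2 + (-5.4)^2) = 5.6321
  seg5 = sqrt((9.6)^2 + (1.2)^2) = 9.6747
Total = 26.9179


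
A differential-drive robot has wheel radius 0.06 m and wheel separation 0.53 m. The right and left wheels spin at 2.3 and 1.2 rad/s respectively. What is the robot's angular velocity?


vR = r*wR = 0.06*2.3 = 0.138 m/s
vL = r*wL = 0.06*1.2 = 0.072 m/s
v = (vR+vL)/2 = 0.105 m/s
omega = (vR-vL)/L = 0.1245 rad/s
angular velocity = 0.1245 rad/s


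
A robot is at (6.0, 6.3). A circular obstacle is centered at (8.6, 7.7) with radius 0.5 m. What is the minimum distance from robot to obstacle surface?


center_dist = sqrt((6.0-8.6)^2 + (6.3-7.7)^2)
= sqrt(6.76 + 1.96)
= 2.953
min_dist = center_dist - radius = 2.953 - 0.5 = 2.453 m


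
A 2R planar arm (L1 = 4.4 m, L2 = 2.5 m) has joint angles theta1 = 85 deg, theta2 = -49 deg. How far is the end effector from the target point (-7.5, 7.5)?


End effector via forward kinematics:
x = L1*cos(t1) + L2*cos(t1+t2) = 2.406
y = L1*sin(t1) + L2*sin(t1+t2) = 5.8527
Distance to target:
d = sqrt((-7.5 - 2.406)^2 + (7.5 - 5.8527)^2)
= sqrt(98.1294 + 2.7135)
= 10.0421 m


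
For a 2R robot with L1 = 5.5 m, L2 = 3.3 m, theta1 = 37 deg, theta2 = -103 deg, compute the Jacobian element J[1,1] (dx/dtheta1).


J[1,1] = -L1*sin(t1) - L2*sin(t1+t2)
= -5.5*sin(37) - 3.3*sin(-66)
= -0.2953


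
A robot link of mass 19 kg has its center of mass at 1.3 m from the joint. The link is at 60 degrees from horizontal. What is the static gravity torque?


tau = m*g*L*cos(angle)
= 19 * 9.81 * 1.3 * cos(60 deg)
= 19 * 9.81 * 1.3 * 0.5
= 121.1535 Nm


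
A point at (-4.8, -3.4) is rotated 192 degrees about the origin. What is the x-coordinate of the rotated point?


x' = x*cos(theta) - y*sin(theta)
cos(192 deg) = -0.9781, sin(192 deg) = -0.2079
x' = -4.8 * -0.9781 - -3.4 * -0.2079
= 4.6951 - 0.7069
= 3.9882


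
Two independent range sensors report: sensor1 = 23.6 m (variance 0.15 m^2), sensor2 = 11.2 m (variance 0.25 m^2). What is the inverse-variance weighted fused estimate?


w1 = (1/var1) / (1/var1 + 1/var2)
   = 6.6667 / (6.6667 + 4.0) = 0.625
w2 = 1 - w1 = 0.375
fused = w1*s1 + w2*s2 = 14.75 + 4.2
= 18.95 m


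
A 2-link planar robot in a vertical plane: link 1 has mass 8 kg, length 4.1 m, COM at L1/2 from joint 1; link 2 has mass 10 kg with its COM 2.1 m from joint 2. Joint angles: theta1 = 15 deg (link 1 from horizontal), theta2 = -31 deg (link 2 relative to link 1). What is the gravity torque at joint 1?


Horizontal distance from joint 1 to link-1 COM:
  x_c1 = (L1/2)*cos(t1) = 2.05 * 0.9659 = 1.9801 m
Horizontal distance from joint 1 to link-2 COM:
  x_c2 = L1*cos(t1) + Lc2*cos(t1+t2)
       = 4.1*0.9659 + 2.1*0.9613 = 5.9789 m
tau1 = m1*g*x_c1 + m2*g*x_c2
     = 8*9.81*1.9801 + 10*9.81*5.9789
     = 155.402 + 586.5345
     = 741.9366 Nm


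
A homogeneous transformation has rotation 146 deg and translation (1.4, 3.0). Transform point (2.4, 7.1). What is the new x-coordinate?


x' = cos(theta)*px - sin(theta)*py + tx
= -0.829*2.4 - 0.5592*7.1 + 1.4
= -4.56


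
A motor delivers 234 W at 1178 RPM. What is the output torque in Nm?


omega = 1178 * 2*pi/60 = 123.3599 rad/s
tau = P / omega = 234 / 123.3599
= 1.8969 Nm


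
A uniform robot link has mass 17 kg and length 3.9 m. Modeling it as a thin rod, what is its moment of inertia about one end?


I = (1/3) * m * L^2
= (1/3) * 17 * 3.9^2
= 0.333333 * 17 * 15.21
= 86.19 kg*m^2


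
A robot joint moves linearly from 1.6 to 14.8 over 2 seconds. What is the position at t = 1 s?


s = t/T = 1/2 = 0.5
p(t) = p0 + (pf-p0)*s
= 1.6 + (14.8 - 1.6) * 0.5
= 8.2


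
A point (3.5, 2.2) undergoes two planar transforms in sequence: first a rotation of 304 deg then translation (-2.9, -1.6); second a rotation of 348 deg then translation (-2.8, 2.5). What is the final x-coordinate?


After transform 1:
x1 = cos(304)*3.5 - sin(304)*2.2 + -2.9 = 0.8811
y1 = sin(304)*3.5 + cos(304)*2.2 + -1.6 = -3.2714
After transform 2:
x2 = cos(348)*0.8811 - sin(348)*-3.2714 + -2.8
= -2.6184


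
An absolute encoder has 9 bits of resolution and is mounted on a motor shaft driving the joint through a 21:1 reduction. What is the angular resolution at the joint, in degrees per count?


counts = 2^9 = 512
effective counts at joint = 512 * 21 = 10752
resolution = 360 / 10752
= 0.0335 deg/count


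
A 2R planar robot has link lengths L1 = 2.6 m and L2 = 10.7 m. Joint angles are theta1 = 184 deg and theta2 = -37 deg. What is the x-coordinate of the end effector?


Convert angles to radians: theta1 = 3.2114, theta2 = -0.6458
x = L1*cos(theta1) + L2*cos(theta1+theta2)
x = -2.5937 + -8.9738
x = -11.5674


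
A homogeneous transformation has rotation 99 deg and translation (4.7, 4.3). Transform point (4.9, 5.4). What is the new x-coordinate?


x' = cos(theta)*px - sin(theta)*py + tx
= -0.1564*4.9 - 0.9877*5.4 + 4.7
= -1.4


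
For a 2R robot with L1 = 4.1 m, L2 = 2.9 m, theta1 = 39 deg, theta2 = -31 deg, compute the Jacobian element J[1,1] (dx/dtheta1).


J[1,1] = -L1*sin(t1) - L2*sin(t1+t2)
= -4.1*sin(39) - 2.9*sin(8)
= -2.9838


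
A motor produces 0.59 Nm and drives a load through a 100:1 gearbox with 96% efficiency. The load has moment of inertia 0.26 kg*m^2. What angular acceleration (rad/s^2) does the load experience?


tau_out = tau_motor * N * eta
= 0.59 * 100 * 0.96 = 56.64 Nm
alpha = tau_out / I = 56.64 / 0.26
= 217.8462 rad/s^2


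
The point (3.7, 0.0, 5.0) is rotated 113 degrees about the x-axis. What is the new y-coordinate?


Rotation about x-axis: y' = y*cos(theta) - z*sin(theta)
= 0.0 * -0.3907 - 5.0 * 0.9205
= -4.6025


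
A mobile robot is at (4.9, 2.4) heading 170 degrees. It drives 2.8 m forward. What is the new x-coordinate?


x_new = x0 + d*cos(theta)
= 4.9 + 2.8*cos(170)
= 4.9 + -2.7575
= 2.1425


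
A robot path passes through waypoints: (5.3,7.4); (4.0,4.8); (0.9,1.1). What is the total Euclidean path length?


Segment lengths:
  seg1 = sqrt((-1.3)^2 + (-2.6)^2) = 2.9069
  seg2 = sqrt((-3.1)^2 + (-3.7)^2) = 4.827
Total = 7.7339


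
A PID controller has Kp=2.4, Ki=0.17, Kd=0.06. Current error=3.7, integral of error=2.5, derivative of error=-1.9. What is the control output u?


u = Kp*e + Ki*int(e) + Kd*de/dt
= 2.4*3.7 + 0.17*2.5 + 0.06*(-1.9)
= 8.88 + 0.425 + -0.114
= 9.191


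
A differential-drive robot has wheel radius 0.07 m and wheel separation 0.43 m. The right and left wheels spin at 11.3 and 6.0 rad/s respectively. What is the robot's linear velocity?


vR = r*wR = 0.07*11.3 = 0.791 m/s
vL = r*wL = 0.07*6.0 = 0.42 m/s
v = (vR+vL)/2 = 0.6055 m/s
omega = (vR-vL)/L = 0.8628 rad/s
linear velocity = 0.6055 m/s


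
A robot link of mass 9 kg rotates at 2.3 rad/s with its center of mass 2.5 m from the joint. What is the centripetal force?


F = m * omega^2 * r
= 9 * 2.3^2 * 2.5
= 9 * 5.29 * 2.5
= 119.025 N


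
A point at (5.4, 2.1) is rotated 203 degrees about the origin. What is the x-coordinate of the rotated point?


x' = x*cos(theta) - y*sin(theta)
cos(203 deg) = -0.9205, sin(203 deg) = -0.3907
x' = 5.4 * -0.9205 - 2.1 * -0.3907
= -4.9707 - -0.8205
= -4.1502


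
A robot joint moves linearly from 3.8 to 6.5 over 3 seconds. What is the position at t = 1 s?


s = t/T = 1/3 = 0.3333
p(t) = p0 + (pf-p0)*s
= 3.8 + (6.5 - 3.8) * 0.3333
= 4.7


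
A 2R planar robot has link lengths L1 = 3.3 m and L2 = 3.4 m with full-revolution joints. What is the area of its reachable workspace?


r_max = L1 + L2 = 6.7 m
r_min = |L1 - L2| = 0.1 m
Area = pi*(r_max^2 - r_min^2)
= pi*(44.89 - 0.01)
= pi * 44.88
= 140.9947 m^2


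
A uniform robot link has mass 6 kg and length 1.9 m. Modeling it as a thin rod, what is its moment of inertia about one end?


I = (1/3) * m * L^2
= (1/3) * 6 * 1.9^2
= 0.333333 * 6 * 3.61
= 7.22 kg*m^2


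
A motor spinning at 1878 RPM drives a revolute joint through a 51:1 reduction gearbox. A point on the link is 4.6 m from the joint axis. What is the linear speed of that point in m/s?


omega_motor = 1878 * 2*pi/60 = 196.6637 rad/s
omega_joint = omega_motor / 51 = 3.8562 rad/s
v = omega_joint * r = 3.8562 * 4.6
= 17.7383 m/s


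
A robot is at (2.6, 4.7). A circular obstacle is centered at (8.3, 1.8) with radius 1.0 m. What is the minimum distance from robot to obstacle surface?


center_dist = sqrt((2.6-8.3)^2 + (4.7-1.8)^2)
= sqrt(32.49 + 8.41)
= 6.3953
min_dist = center_dist - radius = 6.3953 - 1.0 = 5.3953 m


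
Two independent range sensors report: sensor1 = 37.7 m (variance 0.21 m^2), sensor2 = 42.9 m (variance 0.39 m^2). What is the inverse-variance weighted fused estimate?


w1 = (1/var1) / (1/var1 + 1/var2)
   = 4.7619 / (4.7619 + 2.5641) = 0.65
w2 = 1 - w1 = 0.35
fused = w1*s1 + w2*s2 = 24.505 + 15.015
= 39.52 m


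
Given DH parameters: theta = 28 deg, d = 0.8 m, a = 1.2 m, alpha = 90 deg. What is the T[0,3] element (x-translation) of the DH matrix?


T[0,3] = a * cos(theta)
= 1.2 * cos(28 deg)
= 1.2 * 0.8829
= 1.0595


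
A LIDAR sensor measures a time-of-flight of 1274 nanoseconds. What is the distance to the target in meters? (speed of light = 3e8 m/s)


tof = 1274 ns = 1.274e-06 s
dist = c * tof / 2
= 3e8 * 1.274e-06 / 2
= 191.1 m


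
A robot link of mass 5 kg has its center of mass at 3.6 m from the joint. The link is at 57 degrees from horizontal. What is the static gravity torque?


tau = m*g*L*cos(angle)
= 5 * 9.81 * 3.6 * cos(57 deg)
= 5 * 9.81 * 3.6 * 0.5446
= 96.1724 Nm


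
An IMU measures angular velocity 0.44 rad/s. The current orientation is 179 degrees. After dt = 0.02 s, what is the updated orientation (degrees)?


delta_theta = w * dt = 0.44 * 0.02 = 0.0088 rad
= 0.5042 deg
theta_new = 179 + 0.5042 = 179.5042 deg


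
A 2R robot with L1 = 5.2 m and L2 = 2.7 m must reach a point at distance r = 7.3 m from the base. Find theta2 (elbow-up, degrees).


cos(theta2) = (r^2 - L1^2 - L2^2) / (2*L1*L2)
cos(theta2) = (53.29 - 27.04 - 7.29) / 28.08
cos(theta2) = 0.675214
theta2 = 47.5293 degrees


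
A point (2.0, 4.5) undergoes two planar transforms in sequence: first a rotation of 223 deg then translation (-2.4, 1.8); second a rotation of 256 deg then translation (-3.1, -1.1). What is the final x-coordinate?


After transform 1:
x1 = cos(223)*2.0 - sin(223)*4.5 + -2.4 = -0.7937
y1 = sin(223)*2.0 + cos(223)*4.5 + 1.8 = -2.8551
After transform 2:
x2 = cos(256)*-0.7937 - sin(256)*-2.8551 + -3.1
= -5.6783


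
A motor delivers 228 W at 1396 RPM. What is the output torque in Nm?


omega = 1396 * 2*pi/60 = 146.1888 rad/s
tau = P / omega = 228 / 146.1888
= 1.5596 Nm


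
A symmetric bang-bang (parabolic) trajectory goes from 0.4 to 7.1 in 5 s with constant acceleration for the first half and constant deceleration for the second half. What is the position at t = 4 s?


Symmetric rest-to-rest: each phase covers (pf-p0)/2 in time T/2. 0.5*a*(T/2)^2 = (pf-p0)/2 => a = 4*(pf-p0)/T^2
a = 4*(7.1-0.4)/5^2 = 1.072
t = 4 is in the deceleration phase (t > T/2).
p = pf - 0.5*a*(T-t)^2 = 7.1 - 0.5*1.072*1^2
= 6.564
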